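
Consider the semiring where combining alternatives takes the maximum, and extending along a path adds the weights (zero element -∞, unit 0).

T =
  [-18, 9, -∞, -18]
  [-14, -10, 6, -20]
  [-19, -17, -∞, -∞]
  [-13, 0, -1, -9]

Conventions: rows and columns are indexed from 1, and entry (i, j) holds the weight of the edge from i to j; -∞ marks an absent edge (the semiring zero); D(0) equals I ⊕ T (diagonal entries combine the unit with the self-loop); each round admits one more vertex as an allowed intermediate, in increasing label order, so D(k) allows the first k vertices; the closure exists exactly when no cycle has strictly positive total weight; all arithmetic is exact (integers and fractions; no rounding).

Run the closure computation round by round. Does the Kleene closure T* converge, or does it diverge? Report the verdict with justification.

D(0):
  [0, 9, -∞, -18]
  [-14, 0, 6, -20]
  [-19, -17, 0, -∞]
  [-13, 0, -1, 0]
D(1):
  [0, 9, -∞, -18]
  [-14, 0, 6, -20]
  [-19, -10, 0, -37]
  [-13, 0, -1, 0]
D(2):
  [0, 9, 15, -11]
  [-14, 0, 6, -20]
  [-19, -10, 0, -30]
  [-13, 0, 6, 0]
D(3):
  [0, 9, 15, -11]
  [-13, 0, 6, -20]
  [-19, -10, 0, -30]
  [-13, 0, 6, 0]
D(4):
  [0, 9, 15, -11]
  [-13, 0, 6, -20]
  [-19, -10, 0, -30]
  [-13, 0, 6, 0]
Key observation: every diagonal entry stays at the unit through all rounds, so no improving cycle exists.
Answer: CONVERGES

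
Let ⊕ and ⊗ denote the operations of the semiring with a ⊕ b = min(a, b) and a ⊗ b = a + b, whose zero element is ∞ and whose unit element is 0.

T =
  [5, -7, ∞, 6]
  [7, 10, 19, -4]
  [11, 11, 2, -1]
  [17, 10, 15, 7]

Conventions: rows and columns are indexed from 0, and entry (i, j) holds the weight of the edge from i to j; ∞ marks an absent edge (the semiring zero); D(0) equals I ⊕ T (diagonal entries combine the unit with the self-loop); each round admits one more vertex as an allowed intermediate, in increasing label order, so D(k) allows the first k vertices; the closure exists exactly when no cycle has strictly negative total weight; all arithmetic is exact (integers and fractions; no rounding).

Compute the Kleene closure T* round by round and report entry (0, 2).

D(0):
  [0, -7, ∞, 6]
  [7, 0, 19, -4]
  [11, 11, 0, -1]
  [17, 10, 15, 0]
D(1):
  [0, -7, ∞, 6]
  [7, 0, 19, -4]
  [11, 4, 0, -1]
  [17, 10, 15, 0]
D(2):
  [0, -7, 12, -11]
  [7, 0, 19, -4]
  [11, 4, 0, -1]
  [17, 10, 15, 0]
D(3):
  [0, -7, 12, -11]
  [7, 0, 19, -4]
  [11, 4, 0, -1]
  [17, 10, 15, 0]
D(4):
  [0, -7, 4, -11]
  [7, 0, 11, -4]
  [11, 4, 0, -1]
  [17, 10, 15, 0]
Answer: T*[0][2] = 4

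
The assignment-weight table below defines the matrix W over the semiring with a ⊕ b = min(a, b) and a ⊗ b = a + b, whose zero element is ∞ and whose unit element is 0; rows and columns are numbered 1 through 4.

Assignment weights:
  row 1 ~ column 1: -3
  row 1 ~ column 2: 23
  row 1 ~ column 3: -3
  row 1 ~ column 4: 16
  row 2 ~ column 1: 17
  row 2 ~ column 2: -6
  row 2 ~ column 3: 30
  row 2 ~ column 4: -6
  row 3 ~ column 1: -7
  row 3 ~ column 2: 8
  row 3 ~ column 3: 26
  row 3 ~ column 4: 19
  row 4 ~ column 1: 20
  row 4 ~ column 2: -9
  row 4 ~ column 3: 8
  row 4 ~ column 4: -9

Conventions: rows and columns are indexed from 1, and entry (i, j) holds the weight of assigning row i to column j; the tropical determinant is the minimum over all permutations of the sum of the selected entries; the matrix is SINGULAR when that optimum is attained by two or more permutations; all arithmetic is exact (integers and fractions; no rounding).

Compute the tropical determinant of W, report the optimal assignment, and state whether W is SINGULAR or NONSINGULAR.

σ = (1, 2, 3, 4): (-3) + (-6) + 26 + (-9) = 8
σ = (1, 2, 4, 3): (-3) + (-6) + 19 + 8 = 18
σ = (1, 3, 2, 4): (-3) + 30 + 8 + (-9) = 26
σ = (1, 3, 4, 2): (-3) + 30 + 19 + (-9) = 37
σ = (1, 4, 2, 3): (-3) + (-6) + 8 + 8 = 7
σ = (1, 4, 3, 2): (-3) + (-6) + 26 + (-9) = 8
σ = (2, 1, 3, 4): 23 + 17 + 26 + (-9) = 57
σ = (2, 1, 4, 3): 23 + 17 + 19 + 8 = 67
σ = (2, 3, 1, 4): 23 + 30 + (-7) + (-9) = 37
σ = (2, 3, 4, 1): 23 + 30 + 19 + 20 = 92
σ = (2, 4, 1, 3): 23 + (-6) + (-7) + 8 = 18
σ = (2, 4, 3, 1): 23 + (-6) + 26 + 20 = 63
σ = (3, 1, 2, 4): (-3) + 17 + 8 + (-9) = 13
σ = (3, 1, 4, 2): (-3) + 17 + 19 + (-9) = 24
σ = (3, 2, 1, 4): (-3) + (-6) + (-7) + (-9) = -25
σ = (3, 2, 4, 1): (-3) + (-6) + 19 + 20 = 30
σ = (3, 4, 1, 2): (-3) + (-6) + (-7) + (-9) = -25
σ = (3, 4, 2, 1): (-3) + (-6) + 8 + 20 = 19
σ = (4, 1, 2, 3): 16 + 17 + 8 + 8 = 49
σ = (4, 1, 3, 2): 16 + 17 + 26 + (-9) = 50
σ = (4, 2, 1, 3): 16 + (-6) + (-7) + 8 = 11
σ = (4, 2, 3, 1): 16 + (-6) + 26 + 20 = 56
σ = (4, 3, 1, 2): 16 + 30 + (-7) + (-9) = 30
σ = (4, 3, 2, 1): 16 + 30 + 8 + 20 = 74
Optimal value attained by: σ = (3, 2, 1, 4).
Answer: det⊕(W) = -25; verdict: SINGULAR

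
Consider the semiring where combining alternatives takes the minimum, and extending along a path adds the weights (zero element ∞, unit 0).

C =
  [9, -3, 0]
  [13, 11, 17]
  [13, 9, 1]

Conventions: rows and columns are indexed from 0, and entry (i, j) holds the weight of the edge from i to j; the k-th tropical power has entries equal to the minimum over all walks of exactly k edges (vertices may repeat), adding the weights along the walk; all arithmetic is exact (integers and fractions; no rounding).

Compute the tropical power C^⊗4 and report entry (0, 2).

C^⊗2:
  [10, 6, 1]
  [22, 10, 13]
  [14, 10, 2]
C^⊗3:
  [14, 7, 2]
  [23, 19, 14]
  [15, 11, 3]
C^⊗4:
  [15, 11, 3]
  [27, 20, 15]
  [16, 12, 4]
Key observation: the optimum is the walk 0->2->2->2->2, with weight 0 + 1 + 1 + 1 = 3.
Optimal value attained by: walk 0->2->2->2->2.
Answer: (C^⊗4)[0][2] = 3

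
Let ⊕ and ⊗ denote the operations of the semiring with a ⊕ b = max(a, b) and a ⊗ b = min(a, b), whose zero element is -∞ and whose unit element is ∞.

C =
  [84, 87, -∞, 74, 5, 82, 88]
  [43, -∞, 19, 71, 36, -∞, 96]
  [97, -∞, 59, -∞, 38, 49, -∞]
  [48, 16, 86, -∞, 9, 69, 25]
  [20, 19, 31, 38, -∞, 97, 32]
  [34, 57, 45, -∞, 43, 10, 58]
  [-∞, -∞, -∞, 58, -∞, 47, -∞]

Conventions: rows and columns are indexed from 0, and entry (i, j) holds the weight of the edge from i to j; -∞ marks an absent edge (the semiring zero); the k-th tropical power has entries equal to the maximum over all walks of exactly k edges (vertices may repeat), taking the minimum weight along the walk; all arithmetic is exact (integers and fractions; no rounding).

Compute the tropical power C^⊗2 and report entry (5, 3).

C^⊗2:
  [84, 84, 74, 74, 43, 82, 87]
  [48, 43, 71, 58, 19, 69, 43]
  [84, 87, 59, 74, 43, 82, 88]
  [86, 57, 59, 48, 43, 49, 58]
  [38, 57, 45, 32, 43, 38, 58]
  [45, 34, 45, 58, 38, 47, 57]
  [48, 47, 58, -∞, 43, 58, 47]
Key observation: the optimum is the walk 5->6->3, with weight 58 min 58 = 58.
Optimal value attained by: walk 5->6->3.
Answer: (C^⊗2)[5][3] = 58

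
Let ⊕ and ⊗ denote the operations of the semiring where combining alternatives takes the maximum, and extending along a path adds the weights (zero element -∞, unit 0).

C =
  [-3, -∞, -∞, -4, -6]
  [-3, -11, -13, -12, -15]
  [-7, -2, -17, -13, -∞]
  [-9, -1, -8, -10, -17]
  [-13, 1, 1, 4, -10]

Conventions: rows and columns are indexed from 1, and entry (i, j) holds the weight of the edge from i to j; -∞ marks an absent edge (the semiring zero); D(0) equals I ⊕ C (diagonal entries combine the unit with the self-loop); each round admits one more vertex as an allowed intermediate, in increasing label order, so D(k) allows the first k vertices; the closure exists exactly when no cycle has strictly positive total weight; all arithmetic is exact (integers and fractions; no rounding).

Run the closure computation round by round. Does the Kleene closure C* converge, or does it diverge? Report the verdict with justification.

D(0):
  [0, -∞, -∞, -4, -6]
  [-3, 0, -13, -12, -15]
  [-7, -2, 0, -13, -∞]
  [-9, -1, -8, 0, -17]
  [-13, 1, 1, 4, 0]
D(1):
  [0, -∞, -∞, -4, -6]
  [-3, 0, -13, -7, -9]
  [-7, -2, 0, -11, -13]
  [-9, -1, -8, 0, -15]
  [-13, 1, 1, 4, 0]
D(2):
  [0, -∞, -∞, -4, -6]
  [-3, 0, -13, -7, -9]
  [-5, -2, 0, -9, -11]
  [-4, -1, -8, 0, -10]
  [-2, 1, 1, 4, 0]
D(3):
  [0, -∞, -∞, -4, -6]
  [-3, 0, -13, -7, -9]
  [-5, -2, 0, -9, -11]
  [-4, -1, -8, 0, -10]
  [-2, 1, 1, 4, 0]
D(4):
  [0, -5, -12, -4, -6]
  [-3, 0, -13, -7, -9]
  [-5, -2, 0, -9, -11]
  [-4, -1, -8, 0, -10]
  [0, 3, 1, 4, 0]
D(5):
  [0, -3, -5, -2, -6]
  [-3, 0, -8, -5, -9]
  [-5, -2, 0, -7, -11]
  [-4, -1, -8, 0, -10]
  [0, 3, 1, 4, 0]
Key observation: every diagonal entry stays at the unit through all rounds, so no improving cycle exists.
Answer: CONVERGES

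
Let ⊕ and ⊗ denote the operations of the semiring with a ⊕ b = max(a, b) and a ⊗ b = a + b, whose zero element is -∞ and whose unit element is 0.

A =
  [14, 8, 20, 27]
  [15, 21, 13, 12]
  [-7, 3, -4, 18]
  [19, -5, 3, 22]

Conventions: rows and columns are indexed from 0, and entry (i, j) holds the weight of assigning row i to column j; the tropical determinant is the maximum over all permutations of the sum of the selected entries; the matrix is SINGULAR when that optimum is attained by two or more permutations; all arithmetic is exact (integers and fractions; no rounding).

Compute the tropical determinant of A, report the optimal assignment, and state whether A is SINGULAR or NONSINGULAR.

σ = (0, 1, 2, 3): 14 + 21 + (-4) + 22 = 53
σ = (0, 1, 3, 2): 14 + 21 + 18 + 3 = 56
σ = (0, 2, 1, 3): 14 + 13 + 3 + 22 = 52
σ = (0, 2, 3, 1): 14 + 13 + 18 + (-5) = 40
σ = (0, 3, 1, 2): 14 + 12 + 3 + 3 = 32
σ = (0, 3, 2, 1): 14 + 12 + (-4) + (-5) = 17
σ = (1, 0, 2, 3): 8 + 15 + (-4) + 22 = 41
σ = (1, 0, 3, 2): 8 + 15 + 18 + 3 = 44
σ = (1, 2, 0, 3): 8 + 13 + (-7) + 22 = 36
σ = (1, 2, 3, 0): 8 + 13 + 18 + 19 = 58
σ = (1, 3, 0, 2): 8 + 12 + (-7) + 3 = 16
σ = (1, 3, 2, 0): 8 + 12 + (-4) + 19 = 35
σ = (2, 0, 1, 3): 20 + 15 + 3 + 22 = 60
σ = (2, 0, 3, 1): 20 + 15 + 18 + (-5) = 48
σ = (2, 1, 0, 3): 20 + 21 + (-7) + 22 = 56
σ = (2, 1, 3, 0): 20 + 21 + 18 + 19 = 78
σ = (2, 3, 0, 1): 20 + 12 + (-7) + (-5) = 20
σ = (2, 3, 1, 0): 20 + 12 + 3 + 19 = 54
σ = (3, 0, 1, 2): 27 + 15 + 3 + 3 = 48
σ = (3, 0, 2, 1): 27 + 15 + (-4) + (-5) = 33
σ = (3, 1, 0, 2): 27 + 21 + (-7) + 3 = 44
σ = (3, 1, 2, 0): 27 + 21 + (-4) + 19 = 63
σ = (3, 2, 0, 1): 27 + 13 + (-7) + (-5) = 28
σ = (3, 2, 1, 0): 27 + 13 + 3 + 19 = 62
Optimal value attained by: σ = (2, 1, 3, 0).
Answer: det⊕(A) = 78; verdict: NONSINGULAR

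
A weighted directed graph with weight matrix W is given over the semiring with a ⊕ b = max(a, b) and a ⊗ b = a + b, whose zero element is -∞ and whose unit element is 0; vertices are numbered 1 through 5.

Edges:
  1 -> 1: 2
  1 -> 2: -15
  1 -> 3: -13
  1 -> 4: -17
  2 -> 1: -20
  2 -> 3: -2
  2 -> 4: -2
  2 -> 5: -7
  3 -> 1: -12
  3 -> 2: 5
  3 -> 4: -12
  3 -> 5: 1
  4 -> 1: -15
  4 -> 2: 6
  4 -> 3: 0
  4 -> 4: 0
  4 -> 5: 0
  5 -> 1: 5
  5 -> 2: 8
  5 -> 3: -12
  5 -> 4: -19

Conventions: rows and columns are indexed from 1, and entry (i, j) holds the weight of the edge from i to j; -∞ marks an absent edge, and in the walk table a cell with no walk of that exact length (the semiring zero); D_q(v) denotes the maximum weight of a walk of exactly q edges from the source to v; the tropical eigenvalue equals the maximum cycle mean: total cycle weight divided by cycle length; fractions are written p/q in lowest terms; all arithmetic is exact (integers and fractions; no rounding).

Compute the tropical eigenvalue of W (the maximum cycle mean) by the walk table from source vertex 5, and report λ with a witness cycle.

q=0: [-∞, -∞, -∞, -∞, 0]
q=1: [5, 8, -12, -19, -∞]
q=2: [7, -7, 6, 6, 1]
q=3: [9, 12, 6, 6, 7]
q=4: [12, 15, 10, 10, 7]
q=5: [14, 16, 13, 13, 11]
Optimal cycle mean attained by: cycle 2->3->5->2, total (-2) + 1 + 8, length 3.
Answer: λ = 7/3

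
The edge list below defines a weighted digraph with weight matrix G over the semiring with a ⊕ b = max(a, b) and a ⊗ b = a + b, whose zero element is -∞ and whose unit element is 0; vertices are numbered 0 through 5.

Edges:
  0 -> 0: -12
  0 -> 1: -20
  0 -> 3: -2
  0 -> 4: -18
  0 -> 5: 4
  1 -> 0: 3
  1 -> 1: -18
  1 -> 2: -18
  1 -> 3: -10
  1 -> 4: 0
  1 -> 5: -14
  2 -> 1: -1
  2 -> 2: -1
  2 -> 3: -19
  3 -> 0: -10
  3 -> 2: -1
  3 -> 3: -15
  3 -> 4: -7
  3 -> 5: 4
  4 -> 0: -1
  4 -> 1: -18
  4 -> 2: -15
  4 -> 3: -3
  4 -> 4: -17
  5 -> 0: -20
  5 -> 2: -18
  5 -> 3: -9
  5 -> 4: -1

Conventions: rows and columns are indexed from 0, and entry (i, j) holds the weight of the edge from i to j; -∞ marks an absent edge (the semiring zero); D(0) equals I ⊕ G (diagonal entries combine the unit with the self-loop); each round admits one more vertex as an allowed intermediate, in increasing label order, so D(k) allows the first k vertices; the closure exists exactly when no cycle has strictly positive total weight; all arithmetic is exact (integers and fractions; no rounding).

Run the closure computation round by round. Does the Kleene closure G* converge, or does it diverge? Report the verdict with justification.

D(0):
  [0, -20, -∞, -2, -18, 4]
  [3, 0, -18, -10, 0, -14]
  [-∞, -1, 0, -19, -∞, -∞]
  [-10, -∞, -1, 0, -7, 4]
  [-1, -18, -15, -3, 0, -∞]
  [-20, -∞, -18, -9, -1, 0]
D(1):
  [0, -20, -∞, -2, -18, 4]
  [3, 0, -18, 1, 0, 7]
  [-∞, -1, 0, -19, -∞, -∞]
  [-10, -30, -1, 0, -7, 4]
  [-1, -18, -15, -3, 0, 3]
  [-20, -40, -18, -9, -1, 0]
D(2):
  [0, -20, -38, -2, -18, 4]
  [3, 0, -18, 1, 0, 7]
  [2, -1, 0, 0, -1, 6]
  [-10, -30, -1, 0, -7, 4]
  [-1, -18, -15, -3, 0, 3]
  [-20, -40, -18, -9, -1, 0]
D(3):
  [0, -20, -38, -2, -18, 4]
  [3, 0, -18, 1, 0, 7]
  [2, -1, 0, 0, -1, 6]
  [1, -2, -1, 0, -2, 5]
  [-1, -16, -15, -3, 0, 3]
  [-16, -19, -18, -9, -1, 0]
D(4):
  [0, -4, -3, -2, -4, 4]
  [3, 0, 0, 1, 0, 7]
  [2, -1, 0, 0, -1, 6]
  [1, -2, -1, 0, -2, 5]
  [-1, -5, -4, -3, 0, 3]
  [-8, -11, -10, -9, -1, 0]
Detection: at round 5, diagonal entry (5, 5) turns strictly positive.
Key observation: the cycle 5->4->0->5 has total weight (-1) + (-1) + 4, which is strictly positive.
Answer: DIVERGES — positive cycle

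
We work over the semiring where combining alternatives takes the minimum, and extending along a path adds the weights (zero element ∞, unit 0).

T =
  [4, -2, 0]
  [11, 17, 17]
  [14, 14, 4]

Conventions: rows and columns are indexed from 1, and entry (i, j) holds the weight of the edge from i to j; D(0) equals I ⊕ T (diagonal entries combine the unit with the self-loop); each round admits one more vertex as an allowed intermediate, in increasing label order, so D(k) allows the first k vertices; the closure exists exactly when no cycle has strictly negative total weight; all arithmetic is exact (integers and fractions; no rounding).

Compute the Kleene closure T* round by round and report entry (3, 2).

D(0):
  [0, -2, 0]
  [11, 0, 17]
  [14, 14, 0]
D(1):
  [0, -2, 0]
  [11, 0, 11]
  [14, 12, 0]
D(2):
  [0, -2, 0]
  [11, 0, 11]
  [14, 12, 0]
D(3):
  [0, -2, 0]
  [11, 0, 11]
  [14, 12, 0]
Answer: T*[3][2] = 12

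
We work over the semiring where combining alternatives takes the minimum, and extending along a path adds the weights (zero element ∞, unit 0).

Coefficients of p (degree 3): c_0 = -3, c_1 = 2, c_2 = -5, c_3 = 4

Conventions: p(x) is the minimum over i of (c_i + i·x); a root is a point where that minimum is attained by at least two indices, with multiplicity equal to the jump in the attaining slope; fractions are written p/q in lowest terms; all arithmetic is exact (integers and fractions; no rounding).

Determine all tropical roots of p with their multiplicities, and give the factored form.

hull edge (i=0, c=-3) to (i=2, c=-5): slope -1, span 2
hull edge (i=2, c=-5) to (i=3, c=4): slope 9, span 1
Factored form: p(x) = 4 ⊗ (x ⊕ (-9)) ⊗ (x ⊕ 1) ⊗ (x ⊕ 1)
Answer: roots = -9 (mult 1), 1 (mult 2)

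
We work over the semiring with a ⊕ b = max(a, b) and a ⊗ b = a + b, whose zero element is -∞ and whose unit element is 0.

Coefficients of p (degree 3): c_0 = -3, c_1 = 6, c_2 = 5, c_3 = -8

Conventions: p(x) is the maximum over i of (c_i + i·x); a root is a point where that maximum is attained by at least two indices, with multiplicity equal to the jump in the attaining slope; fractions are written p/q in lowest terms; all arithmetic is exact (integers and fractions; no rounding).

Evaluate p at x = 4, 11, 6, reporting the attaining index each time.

p(4) = max(-3+0·4=-3, 6+1·4=10, 5+2·4=13, -8+3·4=4) = 13 (attained by i=2)
p(11) = max(-3+0·11=-3, 6+1·11=17, 5+2·11=27, -8+3·11=25) = 27 (attained by i=2)
p(6) = max(-3+0·6=-3, 6+1·6=12, 5+2·6=17, -8+3·6=10) = 17 (attained by i=2)
Answer: p(4) = 13; p(11) = 27; p(6) = 17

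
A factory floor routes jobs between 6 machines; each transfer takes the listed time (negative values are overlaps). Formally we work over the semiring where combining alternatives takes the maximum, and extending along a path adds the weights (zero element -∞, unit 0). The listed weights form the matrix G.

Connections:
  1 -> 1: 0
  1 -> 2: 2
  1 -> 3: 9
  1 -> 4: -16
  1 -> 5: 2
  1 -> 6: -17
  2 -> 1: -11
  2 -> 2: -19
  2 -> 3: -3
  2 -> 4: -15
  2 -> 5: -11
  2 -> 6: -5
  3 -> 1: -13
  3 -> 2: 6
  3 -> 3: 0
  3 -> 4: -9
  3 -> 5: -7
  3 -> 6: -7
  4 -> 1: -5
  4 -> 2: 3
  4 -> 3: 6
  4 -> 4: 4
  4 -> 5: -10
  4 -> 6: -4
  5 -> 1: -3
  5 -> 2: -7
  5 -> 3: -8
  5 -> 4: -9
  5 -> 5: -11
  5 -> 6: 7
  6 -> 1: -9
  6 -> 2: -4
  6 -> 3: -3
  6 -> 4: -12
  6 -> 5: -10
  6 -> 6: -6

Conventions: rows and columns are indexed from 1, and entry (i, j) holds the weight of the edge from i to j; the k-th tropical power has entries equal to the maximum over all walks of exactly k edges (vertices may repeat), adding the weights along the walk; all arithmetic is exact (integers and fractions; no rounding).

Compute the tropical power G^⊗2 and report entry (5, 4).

G^⊗2:
  [0, 15, 9, 0, 2, 9]
  [-11, 3, -2, -11, -9, -4]
  [-5, 6, 3, -5, -5, 1]
  [-1, 12, 10, 8, -1, 0]
  [-2, 3, 6, -5, -1, 1]
  [-9, 3, 0, -8, -7, -3]
Key observation: the optimum is the walk 5->4->4, with weight (-9) + 4 = -5.
Optimal value attained by: walk 5->4->4.
Answer: (G^⊗2)[5][4] = -5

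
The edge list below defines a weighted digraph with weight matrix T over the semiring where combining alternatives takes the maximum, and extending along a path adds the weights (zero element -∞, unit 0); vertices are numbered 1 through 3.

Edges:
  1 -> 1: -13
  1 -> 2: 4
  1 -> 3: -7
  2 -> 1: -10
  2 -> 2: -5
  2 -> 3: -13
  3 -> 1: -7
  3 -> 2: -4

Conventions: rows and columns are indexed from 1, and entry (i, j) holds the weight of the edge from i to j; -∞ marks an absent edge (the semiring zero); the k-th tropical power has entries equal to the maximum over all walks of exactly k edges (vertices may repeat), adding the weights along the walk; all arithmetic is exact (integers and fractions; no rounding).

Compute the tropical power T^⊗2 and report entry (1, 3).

T^⊗2:
  [-6, -1, -9]
  [-15, -6, -17]
  [-14, -3, -14]
Key observation: the optimum is the walk 1->2->3, with weight 4 + (-13) = -9.
Optimal value attained by: walk 1->2->3.
Answer: (T^⊗2)[1][3] = -9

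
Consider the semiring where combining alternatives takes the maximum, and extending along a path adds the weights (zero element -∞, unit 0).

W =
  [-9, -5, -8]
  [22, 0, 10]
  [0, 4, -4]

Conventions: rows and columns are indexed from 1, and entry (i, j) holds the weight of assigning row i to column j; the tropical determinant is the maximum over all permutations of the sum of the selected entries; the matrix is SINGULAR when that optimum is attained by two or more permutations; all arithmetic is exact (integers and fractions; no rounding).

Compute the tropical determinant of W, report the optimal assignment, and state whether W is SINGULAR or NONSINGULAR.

σ = (1, 2, 3): (-9) + 0 + (-4) = -13
σ = (1, 3, 2): (-9) + 10 + 4 = 5
σ = (2, 1, 3): (-5) + 22 + (-4) = 13
σ = (2, 3, 1): (-5) + 10 + 0 = 5
σ = (3, 1, 2): (-8) + 22 + 4 = 18
σ = (3, 2, 1): (-8) + 0 + 0 = -8
Optimal value attained by: σ = (3, 1, 2).
Answer: det⊕(W) = 18; verdict: NONSINGULAR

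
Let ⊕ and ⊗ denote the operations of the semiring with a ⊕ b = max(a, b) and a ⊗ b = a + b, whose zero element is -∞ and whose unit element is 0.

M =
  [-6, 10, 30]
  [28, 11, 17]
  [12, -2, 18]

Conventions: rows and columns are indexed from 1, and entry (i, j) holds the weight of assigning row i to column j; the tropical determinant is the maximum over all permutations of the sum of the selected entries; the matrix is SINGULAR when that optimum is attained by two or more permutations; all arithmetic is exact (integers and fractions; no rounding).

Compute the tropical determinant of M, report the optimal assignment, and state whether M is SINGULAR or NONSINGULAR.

σ = (1, 2, 3): (-6) + 11 + 18 = 23
σ = (1, 3, 2): (-6) + 17 + (-2) = 9
σ = (2, 1, 3): 10 + 28 + 18 = 56
σ = (2, 3, 1): 10 + 17 + 12 = 39
σ = (3, 1, 2): 30 + 28 + (-2) = 56
σ = (3, 2, 1): 30 + 11 + 12 = 53
Optimal value attained by: σ = (2, 1, 3).
Answer: det⊕(M) = 56; verdict: SINGULAR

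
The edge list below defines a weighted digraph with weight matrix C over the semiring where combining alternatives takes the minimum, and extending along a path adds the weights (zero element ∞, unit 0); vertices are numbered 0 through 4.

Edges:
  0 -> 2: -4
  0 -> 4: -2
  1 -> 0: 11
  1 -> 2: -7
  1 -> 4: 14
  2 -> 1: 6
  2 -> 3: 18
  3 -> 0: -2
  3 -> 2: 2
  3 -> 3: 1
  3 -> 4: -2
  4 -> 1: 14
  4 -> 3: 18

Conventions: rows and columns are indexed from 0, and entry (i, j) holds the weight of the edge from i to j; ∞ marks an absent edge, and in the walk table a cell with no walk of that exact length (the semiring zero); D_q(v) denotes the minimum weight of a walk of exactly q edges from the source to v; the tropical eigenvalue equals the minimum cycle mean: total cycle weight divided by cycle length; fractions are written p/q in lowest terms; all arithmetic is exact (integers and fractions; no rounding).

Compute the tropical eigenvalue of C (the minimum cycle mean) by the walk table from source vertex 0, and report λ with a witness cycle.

q=0: [0, ∞, ∞, ∞, ∞]
q=1: [∞, ∞, -4, ∞, -2]
q=2: [∞, 2, ∞, 14, ∞]
q=3: [12, ∞, -5, 15, 12]
q=4: [13, 1, 8, 13, 10]
q=5: [11, 14, -6, 14, 11]
Optimal cycle mean attained by: cycle 1->2->1, total (-7) + 6, length 2.
Answer: λ = -1/2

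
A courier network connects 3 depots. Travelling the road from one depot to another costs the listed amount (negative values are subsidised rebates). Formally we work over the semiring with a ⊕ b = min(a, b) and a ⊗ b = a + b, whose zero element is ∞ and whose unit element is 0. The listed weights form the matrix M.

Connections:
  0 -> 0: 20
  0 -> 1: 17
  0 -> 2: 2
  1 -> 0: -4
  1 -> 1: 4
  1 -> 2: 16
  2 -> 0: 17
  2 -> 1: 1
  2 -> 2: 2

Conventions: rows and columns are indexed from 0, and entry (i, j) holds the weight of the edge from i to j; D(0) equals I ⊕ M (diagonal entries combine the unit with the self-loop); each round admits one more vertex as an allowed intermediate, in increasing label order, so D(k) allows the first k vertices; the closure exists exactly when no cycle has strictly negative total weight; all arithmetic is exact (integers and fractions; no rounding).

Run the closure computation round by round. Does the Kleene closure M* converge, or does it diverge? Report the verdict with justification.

D(0):
  [0, 17, 2]
  [-4, 0, 16]
  [17, 1, 0]
D(1):
  [0, 17, 2]
  [-4, 0, -2]
  [17, 1, 0]
Detection: at round 2, diagonal entry (2, 2) turns strictly negative.
Key observation: the cycle 2->1->0->2 has total weight 1 + (-4) + 2, which is strictly negative.
Answer: DIVERGES — negative cycle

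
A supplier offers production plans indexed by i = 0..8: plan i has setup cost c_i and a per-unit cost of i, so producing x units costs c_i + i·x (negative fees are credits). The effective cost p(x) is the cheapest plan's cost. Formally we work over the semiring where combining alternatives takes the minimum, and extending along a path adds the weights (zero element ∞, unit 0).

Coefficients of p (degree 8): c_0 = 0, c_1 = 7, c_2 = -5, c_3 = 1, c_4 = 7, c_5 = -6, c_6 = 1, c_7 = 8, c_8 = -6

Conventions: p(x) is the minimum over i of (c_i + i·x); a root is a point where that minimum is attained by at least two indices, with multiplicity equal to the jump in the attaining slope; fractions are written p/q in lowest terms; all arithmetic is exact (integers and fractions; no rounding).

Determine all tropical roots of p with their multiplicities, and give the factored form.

hull edge (i=0, c=0) to (i=2, c=-5): slope -5/2, span 2
hull edge (i=2, c=-5) to (i=5, c=-6): slope -1/3, span 3
hull edge (i=5, c=-6) to (i=8, c=-6): slope 0, span 3
Factored form: p(x) = -6 ⊗ (x ⊕ 0) ⊗ (x ⊕ 0) ⊗ (x ⊕ 0) ⊗ (x ⊕ 1/3) ⊗ (x ⊕ 1/3) ⊗ (x ⊕ 1/3) ⊗ (x ⊕ 5/2) ⊗ (x ⊕ 5/2)
Answer: roots = 0 (mult 3), 1/3 (mult 3), 5/2 (mult 2)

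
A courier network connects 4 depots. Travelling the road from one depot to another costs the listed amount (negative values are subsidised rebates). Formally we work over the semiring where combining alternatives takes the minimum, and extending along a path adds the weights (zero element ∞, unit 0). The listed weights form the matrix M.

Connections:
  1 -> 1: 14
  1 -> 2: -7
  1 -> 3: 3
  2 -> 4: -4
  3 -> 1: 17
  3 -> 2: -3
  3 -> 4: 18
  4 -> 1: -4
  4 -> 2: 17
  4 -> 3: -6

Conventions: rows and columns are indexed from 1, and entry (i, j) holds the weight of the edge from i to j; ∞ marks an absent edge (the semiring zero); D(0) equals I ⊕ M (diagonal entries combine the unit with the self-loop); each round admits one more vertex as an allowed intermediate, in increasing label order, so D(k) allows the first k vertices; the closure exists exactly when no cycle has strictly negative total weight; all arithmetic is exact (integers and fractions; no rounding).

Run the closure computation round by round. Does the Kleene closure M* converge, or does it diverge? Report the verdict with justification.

D(0):
  [0, -7, 3, ∞]
  [∞, 0, ∞, -4]
  [17, -3, 0, 18]
  [-4, 17, -6, 0]
D(1):
  [0, -7, 3, ∞]
  [∞, 0, ∞, -4]
  [17, -3, 0, 18]
  [-4, -11, -6, 0]
Detection: at round 2, diagonal entry (4, 4) turns strictly negative.
Key observation: the cycle 4->1->2->4 has total weight (-4) + (-7) + (-4), which is strictly negative.
Answer: DIVERGES — negative cycle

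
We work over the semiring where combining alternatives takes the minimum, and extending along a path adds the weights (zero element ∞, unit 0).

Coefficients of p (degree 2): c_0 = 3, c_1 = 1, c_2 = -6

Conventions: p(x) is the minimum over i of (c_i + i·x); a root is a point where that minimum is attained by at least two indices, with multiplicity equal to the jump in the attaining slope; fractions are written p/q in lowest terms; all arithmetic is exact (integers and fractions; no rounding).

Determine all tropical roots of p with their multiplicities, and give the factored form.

hull edge (i=0, c=3) to (i=2, c=-6): slope -9/2, span 2
Factored form: p(x) = -6 ⊗ (x ⊕ 9/2) ⊗ (x ⊕ 9/2)
Answer: roots = 9/2 (mult 2)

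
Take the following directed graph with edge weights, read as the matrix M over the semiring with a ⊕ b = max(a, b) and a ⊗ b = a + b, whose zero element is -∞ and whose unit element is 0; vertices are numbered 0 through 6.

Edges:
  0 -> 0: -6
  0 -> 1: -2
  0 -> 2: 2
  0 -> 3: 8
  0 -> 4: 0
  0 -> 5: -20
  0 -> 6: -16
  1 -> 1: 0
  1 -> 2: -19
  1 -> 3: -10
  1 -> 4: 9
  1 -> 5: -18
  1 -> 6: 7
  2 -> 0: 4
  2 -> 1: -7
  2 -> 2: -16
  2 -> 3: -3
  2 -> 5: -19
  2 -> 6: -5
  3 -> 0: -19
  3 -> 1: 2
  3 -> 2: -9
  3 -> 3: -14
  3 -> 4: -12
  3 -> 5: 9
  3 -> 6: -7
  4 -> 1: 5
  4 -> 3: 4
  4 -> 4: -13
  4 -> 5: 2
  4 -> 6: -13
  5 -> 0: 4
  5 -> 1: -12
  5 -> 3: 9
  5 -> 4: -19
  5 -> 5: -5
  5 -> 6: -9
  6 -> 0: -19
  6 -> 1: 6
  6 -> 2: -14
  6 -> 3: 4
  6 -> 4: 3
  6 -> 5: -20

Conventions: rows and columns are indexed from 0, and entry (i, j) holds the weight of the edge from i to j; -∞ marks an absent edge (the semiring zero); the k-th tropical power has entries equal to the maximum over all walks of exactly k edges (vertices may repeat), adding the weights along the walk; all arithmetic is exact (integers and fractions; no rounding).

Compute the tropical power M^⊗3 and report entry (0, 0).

M^⊗2:
  [6, 10, -1, 4, 7, 17, 5]
  [-12, 14, -7, 13, 10, 11, 7]
  [-2, 2, 6, 12, 4, 6, 0]
  [13, 2, -17, 18, 11, 4, 9]
  [6, 6, -5, 11, 14, 13, 12]
  [-1, 11, 6, 12, 4, 18, 2]
  [-10, 8, -5, 7, 15, 13, 13]
M^⊗3:
  [21, 12, 8, 26, 19, 13, 17]
  [15, 15, 4, 20, 23, 22, 21]
  [10, 14, 3, 15, 11, 21, 9]
  [8, 20, 15, 21, 13, 27, 11]
  [17, 19, 8, 22, 15, 20, 13]
  [22, 14, 3, 27, 20, 21, 18]
  [17, 20, -1, 22, 17, 17, 15]
Key observation: the optimum is the walk 0->3->5->0, with weight 8 + 9 + 4 = 21.
Optimal value attained by: walk 0->3->5->0.
Answer: (M^⊗3)[0][0] = 21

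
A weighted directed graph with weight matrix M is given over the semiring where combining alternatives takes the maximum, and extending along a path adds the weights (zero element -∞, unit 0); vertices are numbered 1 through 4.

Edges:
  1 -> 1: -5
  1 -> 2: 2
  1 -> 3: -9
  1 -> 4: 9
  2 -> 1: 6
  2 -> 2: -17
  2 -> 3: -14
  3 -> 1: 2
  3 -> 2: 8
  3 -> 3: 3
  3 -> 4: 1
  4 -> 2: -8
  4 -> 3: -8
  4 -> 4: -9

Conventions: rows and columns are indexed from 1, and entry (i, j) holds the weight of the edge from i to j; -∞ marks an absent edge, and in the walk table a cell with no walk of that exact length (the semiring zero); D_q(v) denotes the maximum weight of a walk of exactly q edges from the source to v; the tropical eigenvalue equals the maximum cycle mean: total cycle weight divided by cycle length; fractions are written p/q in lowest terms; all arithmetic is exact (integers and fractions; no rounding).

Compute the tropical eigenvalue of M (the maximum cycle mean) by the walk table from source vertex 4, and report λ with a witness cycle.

q=0: [-∞, -∞, -∞, 0]
q=1: [-∞, -8, -8, -9]
q=2: [-2, 0, -5, -7]
q=3: [6, 3, -2, 7]
q=4: [9, 8, 1, 15]
Optimal cycle mean attained by: cycle 1->2->1, total 2 + 6, length 2.
Answer: λ = 4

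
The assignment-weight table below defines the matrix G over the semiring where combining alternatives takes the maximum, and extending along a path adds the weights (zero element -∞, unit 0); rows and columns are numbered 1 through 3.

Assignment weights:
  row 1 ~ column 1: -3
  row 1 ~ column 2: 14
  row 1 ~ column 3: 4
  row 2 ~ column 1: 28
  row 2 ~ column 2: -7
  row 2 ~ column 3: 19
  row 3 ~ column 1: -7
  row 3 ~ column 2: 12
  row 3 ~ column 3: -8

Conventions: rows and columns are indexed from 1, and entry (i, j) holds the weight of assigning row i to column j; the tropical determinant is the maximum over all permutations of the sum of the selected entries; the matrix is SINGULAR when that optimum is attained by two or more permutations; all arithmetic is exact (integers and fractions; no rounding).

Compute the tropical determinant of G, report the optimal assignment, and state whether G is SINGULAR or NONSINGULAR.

σ = (1, 2, 3): (-3) + (-7) + (-8) = -18
σ = (1, 3, 2): (-3) + 19 + 12 = 28
σ = (2, 1, 3): 14 + 28 + (-8) = 34
σ = (2, 3, 1): 14 + 19 + (-7) = 26
σ = (3, 1, 2): 4 + 28 + 12 = 44
σ = (3, 2, 1): 4 + (-7) + (-7) = -10
Optimal value attained by: σ = (3, 1, 2).
Answer: det⊕(G) = 44; verdict: NONSINGULAR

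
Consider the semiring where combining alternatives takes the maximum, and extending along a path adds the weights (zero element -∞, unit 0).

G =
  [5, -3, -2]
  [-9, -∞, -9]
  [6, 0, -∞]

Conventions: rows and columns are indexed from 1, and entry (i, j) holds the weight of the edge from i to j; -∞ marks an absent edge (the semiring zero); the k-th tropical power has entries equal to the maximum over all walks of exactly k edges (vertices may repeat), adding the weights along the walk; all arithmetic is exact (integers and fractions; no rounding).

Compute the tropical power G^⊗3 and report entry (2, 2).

G^⊗2:
  [10, 2, 3]
  [-3, -9, -11]
  [11, 3, 4]
G^⊗3:
  [15, 7, 8]
  [2, -6, -5]
  [16, 8, 9]
Key observation: the optimum is the walk 2->3->1->2, with weight (-9) + 6 + (-3) = -6.
Optimal value attained by: walk 2->3->1->2.
Answer: (G^⊗3)[2][2] = -6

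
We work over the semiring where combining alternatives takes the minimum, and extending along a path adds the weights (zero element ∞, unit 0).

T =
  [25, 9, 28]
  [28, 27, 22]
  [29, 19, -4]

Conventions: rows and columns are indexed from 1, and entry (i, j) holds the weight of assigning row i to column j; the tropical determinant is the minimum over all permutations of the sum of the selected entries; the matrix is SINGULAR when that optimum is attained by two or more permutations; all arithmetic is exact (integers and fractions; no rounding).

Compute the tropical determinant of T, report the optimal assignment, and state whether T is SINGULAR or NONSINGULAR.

σ = (1, 2, 3): 25 + 27 + (-4) = 48
σ = (1, 3, 2): 25 + 22 + 19 = 66
σ = (2, 1, 3): 9 + 28 + (-4) = 33
σ = (2, 3, 1): 9 + 22 + 29 = 60
σ = (3, 1, 2): 28 + 28 + 19 = 75
σ = (3, 2, 1): 28 + 27 + 29 = 84
Optimal value attained by: σ = (2, 1, 3).
Answer: det⊕(T) = 33; verdict: NONSINGULAR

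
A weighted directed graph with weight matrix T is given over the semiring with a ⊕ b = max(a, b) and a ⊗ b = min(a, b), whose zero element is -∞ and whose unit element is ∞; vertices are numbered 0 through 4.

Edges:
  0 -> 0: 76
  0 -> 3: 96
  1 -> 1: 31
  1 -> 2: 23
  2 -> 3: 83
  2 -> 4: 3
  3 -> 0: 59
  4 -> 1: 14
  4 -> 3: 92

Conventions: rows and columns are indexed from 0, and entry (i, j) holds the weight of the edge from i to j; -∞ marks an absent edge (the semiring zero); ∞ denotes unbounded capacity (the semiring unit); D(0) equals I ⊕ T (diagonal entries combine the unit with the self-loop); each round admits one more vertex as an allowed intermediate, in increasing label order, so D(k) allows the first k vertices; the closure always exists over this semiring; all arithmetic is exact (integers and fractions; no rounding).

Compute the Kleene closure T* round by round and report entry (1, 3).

D(0):
  [∞, -∞, -∞, 96, -∞]
  [-∞, ∞, 23, -∞, -∞]
  [-∞, -∞, ∞, 83, 3]
  [59, -∞, -∞, ∞, -∞]
  [-∞, 14, -∞, 92, ∞]
D(1):
  [∞, -∞, -∞, 96, -∞]
  [-∞, ∞, 23, -∞, -∞]
  [-∞, -∞, ∞, 83, 3]
  [59, -∞, -∞, ∞, -∞]
  [-∞, 14, -∞, 92, ∞]
D(2):
  [∞, -∞, -∞, 96, -∞]
  [-∞, ∞, 23, -∞, -∞]
  [-∞, -∞, ∞, 83, 3]
  [59, -∞, -∞, ∞, -∞]
  [-∞, 14, 14, 92, ∞]
D(3):
  [∞, -∞, -∞, 96, -∞]
  [-∞, ∞, 23, 23, 3]
  [-∞, -∞, ∞, 83, 3]
  [59, -∞, -∞, ∞, -∞]
  [-∞, 14, 14, 92, ∞]
D(4):
  [∞, -∞, -∞, 96, -∞]
  [23, ∞, 23, 23, 3]
  [59, -∞, ∞, 83, 3]
  [59, -∞, -∞, ∞, -∞]
  [59, 14, 14, 92, ∞]
D(5):
  [∞, -∞, -∞, 96, -∞]
  [23, ∞, 23, 23, 3]
  [59, 3, ∞, 83, 3]
  [59, -∞, -∞, ∞, -∞]
  [59, 14, 14, 92, ∞]
Answer: T*[1][3] = 23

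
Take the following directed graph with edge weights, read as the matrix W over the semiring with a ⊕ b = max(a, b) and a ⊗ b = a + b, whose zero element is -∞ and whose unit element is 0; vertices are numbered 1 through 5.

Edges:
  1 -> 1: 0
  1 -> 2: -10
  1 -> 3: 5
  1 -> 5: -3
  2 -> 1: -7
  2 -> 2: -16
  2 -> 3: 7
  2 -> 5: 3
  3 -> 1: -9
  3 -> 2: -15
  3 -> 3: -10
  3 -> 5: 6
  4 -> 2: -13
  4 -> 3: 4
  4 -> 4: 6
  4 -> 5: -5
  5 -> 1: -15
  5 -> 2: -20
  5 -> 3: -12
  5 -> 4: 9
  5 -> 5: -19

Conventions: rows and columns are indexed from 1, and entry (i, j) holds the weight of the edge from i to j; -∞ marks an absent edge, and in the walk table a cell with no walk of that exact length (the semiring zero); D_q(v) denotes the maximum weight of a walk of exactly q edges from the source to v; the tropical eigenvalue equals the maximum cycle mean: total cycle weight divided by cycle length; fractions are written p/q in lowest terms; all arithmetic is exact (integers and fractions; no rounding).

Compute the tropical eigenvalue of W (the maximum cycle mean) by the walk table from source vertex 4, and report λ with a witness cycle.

q=0: [-∞, -∞, -∞, 0, -∞]
q=1: [-∞, -13, 4, 6, -5]
q=2: [-5, -7, 10, 12, 10]
q=3: [1, -1, 16, 19, 16]
q=4: [7, 6, 23, 25, 22]
q=5: [14, 12, 29, 31, 29]
Optimal cycle mean attained by: cycle 3->5->4->3, total 6 + 9 + 4, length 3.
Answer: λ = 19/3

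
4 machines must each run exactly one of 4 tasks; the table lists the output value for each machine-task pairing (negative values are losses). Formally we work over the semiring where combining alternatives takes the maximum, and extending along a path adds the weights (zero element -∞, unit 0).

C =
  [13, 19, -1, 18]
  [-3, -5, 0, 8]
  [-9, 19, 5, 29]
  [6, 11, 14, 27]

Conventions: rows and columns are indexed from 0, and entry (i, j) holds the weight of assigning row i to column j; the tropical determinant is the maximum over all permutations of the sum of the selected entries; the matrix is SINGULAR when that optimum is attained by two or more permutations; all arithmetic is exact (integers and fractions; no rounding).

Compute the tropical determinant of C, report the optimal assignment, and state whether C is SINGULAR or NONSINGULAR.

σ = (0, 1, 2, 3): 13 + (-5) + 5 + 27 = 40
σ = (0, 1, 3, 2): 13 + (-5) + 29 + 14 = 51
σ = (0, 2, 1, 3): 13 + 0 + 19 + 27 = 59
σ = (0, 2, 3, 1): 13 + 0 + 29 + 11 = 53
σ = (0, 3, 1, 2): 13 + 8 + 19 + 14 = 54
σ = (0, 3, 2, 1): 13 + 8 + 5 + 11 = 37
σ = (1, 0, 2, 3): 19 + (-3) + 5 + 27 = 48
σ = (1, 0, 3, 2): 19 + (-3) + 29 + 14 = 59
σ = (1, 2, 0, 3): 19 + 0 + (-9) + 27 = 37
σ = (1, 2, 3, 0): 19 + 0 + 29 + 6 = 54
σ = (1, 3, 0, 2): 19 + 8 + (-9) + 14 = 32
σ = (1, 3, 2, 0): 19 + 8 + 5 + 6 = 38
σ = (2, 0, 1, 3): (-1) + (-3) + 19 + 27 = 42
σ = (2, 0, 3, 1): (-1) + (-3) + 29 + 11 = 36
σ = (2, 1, 0, 3): (-1) + (-5) + (-9) + 27 = 12
σ = (2, 1, 3, 0): (-1) + (-5) + 29 + 6 = 29
σ = (2, 3, 0, 1): (-1) + 8 + (-9) + 11 = 9
σ = (2, 3, 1, 0): (-1) + 8 + 19 + 6 = 32
σ = (3, 0, 1, 2): 18 + (-3) + 19 + 14 = 48
σ = (3, 0, 2, 1): 18 + (-3) + 5 + 11 = 31
σ = (3, 1, 0, 2): 18 + (-5) + (-9) + 14 = 18
σ = (3, 1, 2, 0): 18 + (-5) + 5 + 6 = 24
σ = (3, 2, 0, 1): 18 + 0 + (-9) + 11 = 20
σ = (3, 2, 1, 0): 18 + 0 + 19 + 6 = 43
Optimal value attained by: σ = (0, 2, 1, 3).
Answer: det⊕(C) = 59; verdict: SINGULAR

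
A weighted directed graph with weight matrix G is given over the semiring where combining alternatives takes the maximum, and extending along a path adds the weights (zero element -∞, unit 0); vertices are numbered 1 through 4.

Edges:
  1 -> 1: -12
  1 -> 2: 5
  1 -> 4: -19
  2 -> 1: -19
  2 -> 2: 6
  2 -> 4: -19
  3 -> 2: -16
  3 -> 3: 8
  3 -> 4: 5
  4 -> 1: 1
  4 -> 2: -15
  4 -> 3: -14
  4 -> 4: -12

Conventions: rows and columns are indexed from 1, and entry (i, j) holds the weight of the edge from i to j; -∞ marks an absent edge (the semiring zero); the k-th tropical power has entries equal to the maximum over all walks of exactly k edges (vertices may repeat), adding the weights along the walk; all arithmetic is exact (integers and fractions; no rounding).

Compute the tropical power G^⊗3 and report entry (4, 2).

G^⊗2:
  [-14, 11, -33, -14]
  [-13, 12, -33, -13]
  [6, -8, 16, 13]
  [-11, 6, -6, -9]
G^⊗3:
  [-8, 17, -25, -8]
  [-7, 18, -25, -7]
  [14, 11, 24, 21]
  [-8, 12, 2, -1]
Key observation: the optimum is the walk 4->1->2->2, with weight 1 + 5 + 6 = 12.
Optimal value attained by: walk 4->1->2->2.
Answer: (G^⊗3)[4][2] = 12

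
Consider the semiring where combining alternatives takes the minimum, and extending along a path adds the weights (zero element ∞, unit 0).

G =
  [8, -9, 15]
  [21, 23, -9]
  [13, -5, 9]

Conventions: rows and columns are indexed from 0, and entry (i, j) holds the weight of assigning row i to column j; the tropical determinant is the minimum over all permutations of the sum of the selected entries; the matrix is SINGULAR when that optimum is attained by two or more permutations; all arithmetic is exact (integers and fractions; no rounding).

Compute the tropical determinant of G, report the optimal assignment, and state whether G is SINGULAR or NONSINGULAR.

σ = (0, 1, 2): 8 + 23 + 9 = 40
σ = (0, 2, 1): 8 + (-9) + (-5) = -6
σ = (1, 0, 2): (-9) + 21 + 9 = 21
σ = (1, 2, 0): (-9) + (-9) + 13 = -5
σ = (2, 0, 1): 15 + 21 + (-5) = 31
σ = (2, 1, 0): 15 + 23 + 13 = 51
Optimal value attained by: σ = (0, 2, 1).
Answer: det⊕(G) = -6; verdict: NONSINGULAR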